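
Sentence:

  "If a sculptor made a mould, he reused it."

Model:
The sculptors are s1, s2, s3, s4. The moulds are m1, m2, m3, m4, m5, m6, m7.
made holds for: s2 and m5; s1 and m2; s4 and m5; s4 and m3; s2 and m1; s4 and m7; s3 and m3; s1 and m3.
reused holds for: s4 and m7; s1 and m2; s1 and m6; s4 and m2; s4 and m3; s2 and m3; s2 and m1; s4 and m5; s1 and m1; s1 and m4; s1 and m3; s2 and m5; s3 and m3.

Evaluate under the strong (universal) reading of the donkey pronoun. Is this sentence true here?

"it" takes "a mould" as antecedent — a donkey pronoun bound across the clause boundary.
Strong reading: for every (s,m) with made(s,m), reused(s,m).
Restrictor pairs: (s1,m2) ✓  (s1,m3) ✓  (s2,m1) ✓  (s2,m5) ✓  (s3,m3) ✓  (s4,m3) ✓  (s4,m5) ✓  (s4,m7) ✓
Every restrictor pair satisfies the scope.

True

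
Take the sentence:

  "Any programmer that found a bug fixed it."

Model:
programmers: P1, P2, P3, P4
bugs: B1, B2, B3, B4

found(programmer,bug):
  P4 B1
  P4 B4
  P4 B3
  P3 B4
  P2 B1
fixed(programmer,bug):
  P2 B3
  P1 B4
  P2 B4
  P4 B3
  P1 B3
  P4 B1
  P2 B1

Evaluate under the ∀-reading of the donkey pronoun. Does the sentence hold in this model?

False

"it" takes "a bug" as antecedent — a donkey pronoun bound across the clause boundary.
Strong reading: for every (p,b) with found(p,b), fixed(p,b).
Restrictor pairs: (P2,B1) ✓  (P3,B4) ✗  (P4,B1) ✓  (P4,B3) ✓  (P4,B4) ✗
Counterexample: (P3,B4) is in found but fails the scope.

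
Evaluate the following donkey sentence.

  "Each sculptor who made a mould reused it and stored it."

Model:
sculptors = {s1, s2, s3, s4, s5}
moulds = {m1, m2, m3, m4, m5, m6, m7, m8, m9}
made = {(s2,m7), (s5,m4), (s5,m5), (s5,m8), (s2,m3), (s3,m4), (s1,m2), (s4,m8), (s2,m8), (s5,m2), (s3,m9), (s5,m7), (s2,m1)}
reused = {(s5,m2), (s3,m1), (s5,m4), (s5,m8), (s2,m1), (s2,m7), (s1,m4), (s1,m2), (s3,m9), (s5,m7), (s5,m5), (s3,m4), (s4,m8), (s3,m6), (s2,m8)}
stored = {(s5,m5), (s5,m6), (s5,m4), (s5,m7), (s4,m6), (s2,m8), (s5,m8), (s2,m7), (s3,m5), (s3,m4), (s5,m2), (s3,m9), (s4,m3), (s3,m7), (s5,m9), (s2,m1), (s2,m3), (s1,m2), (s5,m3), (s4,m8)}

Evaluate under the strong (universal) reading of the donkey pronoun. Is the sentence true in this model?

"it" takes "a mould" as antecedent — a donkey pronoun bound across the clause boundary.
Strong reading: for every (s,m) with made(s,m), reused(s,m) ∧ stored(s,m).
Restrictor pairs: (s1,m2) ✓  (s2,m1) ✓  (s2,m3) ✗  (s2,m7) ✓  (s2,m8) ✓  (s3,m4) ✓  (s3,m9) ✓  (s4,m8) ✓  (s5,m2) ✓  (s5,m4) ✓  (s5,m5) ✓  (s5,m7) ✓  (s5,m8) ✓
Counterexample: (s2,m3) is in made but fails the scope.

False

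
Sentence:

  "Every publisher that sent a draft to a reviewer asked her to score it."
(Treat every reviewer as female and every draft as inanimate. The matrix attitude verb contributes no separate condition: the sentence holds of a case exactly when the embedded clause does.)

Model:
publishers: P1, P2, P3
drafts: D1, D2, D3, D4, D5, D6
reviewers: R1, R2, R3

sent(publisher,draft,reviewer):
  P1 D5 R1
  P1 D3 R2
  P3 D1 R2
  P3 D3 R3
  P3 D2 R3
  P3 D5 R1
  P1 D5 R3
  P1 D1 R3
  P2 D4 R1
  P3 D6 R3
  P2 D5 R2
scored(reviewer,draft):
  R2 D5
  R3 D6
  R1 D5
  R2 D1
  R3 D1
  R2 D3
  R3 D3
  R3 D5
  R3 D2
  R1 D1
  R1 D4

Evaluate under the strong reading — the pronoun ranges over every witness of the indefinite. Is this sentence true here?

True

"her" takes "a reviewer" as antecedent and "it" takes "a draft"; both are donkey pronouns co-varying with the restrictor.
Strong reading: for every (p,d,r) with sent(p,d,r), scored(r,d).
Restrictor triples: (P1,D1,R3)→scored(R3,D1) ✓  (P1,D3,R2)→scored(R2,D3) ✓  (P1,D5,R1)→scored(R1,D5) ✓  (P1,D5,R3)→scored(R3,D5) ✓  (P2,D4,R1)→scored(R1,D4) ✓  (P2,D5,R2)→scored(R2,D5) ✓  (P3,D1,R2)→scored(R2,D1) ✓  (P3,D2,R3)→scored(R3,D2) ✓  (P3,D3,R3)→scored(R3,D3) ✓  (P3,D5,R1)→scored(R1,D5) ✓  (P3,D6,R3)→scored(R3,D6) ✓
Every restrictor triple satisfies the scope.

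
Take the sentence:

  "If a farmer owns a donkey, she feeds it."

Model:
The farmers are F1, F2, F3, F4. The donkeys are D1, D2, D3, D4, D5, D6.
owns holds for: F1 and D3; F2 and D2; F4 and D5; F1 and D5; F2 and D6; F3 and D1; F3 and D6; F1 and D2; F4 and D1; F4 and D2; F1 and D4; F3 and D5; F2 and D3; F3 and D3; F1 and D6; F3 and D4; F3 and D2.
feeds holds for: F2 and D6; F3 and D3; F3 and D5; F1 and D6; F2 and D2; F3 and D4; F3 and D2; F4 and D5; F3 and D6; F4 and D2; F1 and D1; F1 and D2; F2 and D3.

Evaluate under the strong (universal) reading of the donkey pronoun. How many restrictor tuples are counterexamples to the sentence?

"it" takes "a donkey" as antecedent — a donkey pronoun bound across the clause boundary.
Strong reading: for every (f,d) with owns(f,d), feeds(f,d).
Restrictor pairs: (F1,D2) ✓  (F1,D3) ✗  (F1,D4) ✗  (F1,D5) ✗  (F1,D6) ✓  (F2,D2) ✓  (F2,D3) ✓  (F2,D6) ✓  (F3,D1) ✗  (F3,D2) ✓  (F3,D3) ✓  (F3,D4) ✓  (F3,D5) ✓  (F3,D6) ✓  (F4,D1) ✗  (F4,D2) ✓  (F4,D5) ✓
Counterexamples (restrictor pairs failing the scope): 5.

5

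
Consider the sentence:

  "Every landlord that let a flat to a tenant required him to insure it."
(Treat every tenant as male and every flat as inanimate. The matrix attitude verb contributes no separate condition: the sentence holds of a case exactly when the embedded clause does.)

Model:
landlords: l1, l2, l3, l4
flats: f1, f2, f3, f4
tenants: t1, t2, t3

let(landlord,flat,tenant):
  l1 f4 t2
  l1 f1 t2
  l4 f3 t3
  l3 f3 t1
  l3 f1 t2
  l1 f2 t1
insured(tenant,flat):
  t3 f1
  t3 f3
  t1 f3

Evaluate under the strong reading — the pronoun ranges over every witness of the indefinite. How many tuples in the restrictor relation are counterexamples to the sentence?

4

"him" takes "a tenant" as antecedent and "it" takes "a flat"; both are donkey pronouns co-varying with the restrictor.
Strong reading: for every (l,f,t) with let(l,f,t), insured(t,f).
Restrictor triples: (l1,f1,t2)→insured(t2,f1) ✗  (l1,f2,t1)→insured(t1,f2) ✗  (l1,f4,t2)→insured(t2,f4) ✗  (l3,f1,t2)→insured(t2,f1) ✗  (l3,f3,t1)→insured(t1,f3) ✓  (l4,f3,t3)→insured(t3,f3) ✓
Counterexamples (restrictor triples failing the scope): 4.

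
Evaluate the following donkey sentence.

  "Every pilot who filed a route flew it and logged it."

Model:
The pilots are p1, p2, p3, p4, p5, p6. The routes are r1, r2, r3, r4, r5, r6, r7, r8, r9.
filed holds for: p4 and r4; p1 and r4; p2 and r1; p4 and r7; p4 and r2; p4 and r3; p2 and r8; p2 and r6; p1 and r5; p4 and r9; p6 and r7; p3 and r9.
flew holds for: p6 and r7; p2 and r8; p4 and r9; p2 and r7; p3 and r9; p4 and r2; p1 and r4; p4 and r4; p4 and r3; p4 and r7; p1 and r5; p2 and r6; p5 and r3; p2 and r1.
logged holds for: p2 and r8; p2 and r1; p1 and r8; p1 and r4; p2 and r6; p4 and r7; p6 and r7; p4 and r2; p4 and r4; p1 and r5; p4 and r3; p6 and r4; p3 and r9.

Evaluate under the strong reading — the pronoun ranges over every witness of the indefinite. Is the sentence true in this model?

"it" takes "a route" as antecedent — a donkey pronoun bound across the clause boundary.
Strong reading: for every (p,r) with filed(p,r), flew(p,r) ∧ logged(p,r).
Restrictor pairs: (p1,r4) ✓  (p1,r5) ✓  (p2,r1) ✓  (p2,r6) ✓  (p2,r8) ✓  (p3,r9) ✓  (p4,r2) ✓  (p4,r3) ✓  (p4,r4) ✓  (p4,r7) ✓  (p4,r9) ✗  (p6,r7) ✓
Counterexample: (p4,r9) is in filed but fails the scope.

False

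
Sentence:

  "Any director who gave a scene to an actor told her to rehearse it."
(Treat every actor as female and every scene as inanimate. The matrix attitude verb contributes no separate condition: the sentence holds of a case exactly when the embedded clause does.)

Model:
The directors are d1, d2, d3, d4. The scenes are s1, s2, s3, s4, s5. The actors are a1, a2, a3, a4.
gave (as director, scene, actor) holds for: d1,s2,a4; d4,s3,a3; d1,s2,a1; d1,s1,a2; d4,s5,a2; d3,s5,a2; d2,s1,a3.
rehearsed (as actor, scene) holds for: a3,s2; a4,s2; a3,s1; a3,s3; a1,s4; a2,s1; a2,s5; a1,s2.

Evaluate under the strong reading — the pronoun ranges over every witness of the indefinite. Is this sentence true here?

"her" takes "an actor" as antecedent and "it" takes "a scene"; both are donkey pronouns co-varying with the restrictor.
Strong reading: for every (d,s,a) with gave(d,s,a), rehearsed(a,s).
Restrictor triples: (d1,s1,a2)→rehearsed(a2,s1) ✓  (d1,s2,a1)→rehearsed(a1,s2) ✓  (d1,s2,a4)→rehearsed(a4,s2) ✓  (d2,s1,a3)→rehearsed(a3,s1) ✓  (d3,s5,a2)→rehearsed(a2,s5) ✓  (d4,s3,a3)→rehearsed(a3,s3) ✓  (d4,s5,a2)→rehearsed(a2,s5) ✓
Every restrictor triple satisfies the scope.

True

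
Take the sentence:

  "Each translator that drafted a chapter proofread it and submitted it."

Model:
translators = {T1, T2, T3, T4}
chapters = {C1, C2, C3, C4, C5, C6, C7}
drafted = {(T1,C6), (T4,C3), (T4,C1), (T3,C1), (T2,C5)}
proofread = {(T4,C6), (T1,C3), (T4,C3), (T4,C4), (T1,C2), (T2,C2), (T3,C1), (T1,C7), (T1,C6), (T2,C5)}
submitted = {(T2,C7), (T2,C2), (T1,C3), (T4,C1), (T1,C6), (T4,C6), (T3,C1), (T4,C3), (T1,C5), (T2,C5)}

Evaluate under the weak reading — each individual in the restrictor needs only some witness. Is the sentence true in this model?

True

"it" takes "a chapter" as antecedent — a donkey pronoun bound across the clause boundary.
Weak reading: every translator t with some drafted-chapter has at least one drafted-chapter c such that proofread(t,c) ∧ submitted(t,c).
Per translator: T1:✓  T2:✓  T3:✓  T4:✓
Every translator in the restrictor has a witness.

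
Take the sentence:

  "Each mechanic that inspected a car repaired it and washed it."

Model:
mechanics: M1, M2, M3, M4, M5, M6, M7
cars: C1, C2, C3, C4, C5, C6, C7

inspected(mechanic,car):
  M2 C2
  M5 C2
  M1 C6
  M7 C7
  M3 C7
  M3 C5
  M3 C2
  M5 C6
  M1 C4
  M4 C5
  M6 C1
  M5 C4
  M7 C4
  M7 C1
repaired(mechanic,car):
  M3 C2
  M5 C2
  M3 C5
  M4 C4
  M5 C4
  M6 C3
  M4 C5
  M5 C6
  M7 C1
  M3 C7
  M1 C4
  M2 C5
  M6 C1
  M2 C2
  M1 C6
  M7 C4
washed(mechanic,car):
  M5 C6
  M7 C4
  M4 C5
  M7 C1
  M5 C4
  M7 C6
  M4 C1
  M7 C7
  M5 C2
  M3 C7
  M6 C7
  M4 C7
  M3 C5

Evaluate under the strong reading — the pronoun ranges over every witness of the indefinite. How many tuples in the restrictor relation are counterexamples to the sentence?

"it" takes "a car" as antecedent — a donkey pronoun bound across the clause boundary.
Strong reading: for every (m,c) with inspected(m,c), repaired(m,c) ∧ washed(m,c).
Restrictor pairs: (M1,C4) ✗  (M1,C6) ✗  (M2,C2) ✗  (M3,C2) ✗  (M3,C5) ✓  (M3,C7) ✓  (M4,C5) ✓  (M5,C2) ✓  (M5,C4) ✓  (M5,C6) ✓  (M6,C1) ✗  (M7,C1) ✓  (M7,C4) ✓  (M7,C7) ✗
Counterexamples (restrictor pairs failing the scope): 6.

6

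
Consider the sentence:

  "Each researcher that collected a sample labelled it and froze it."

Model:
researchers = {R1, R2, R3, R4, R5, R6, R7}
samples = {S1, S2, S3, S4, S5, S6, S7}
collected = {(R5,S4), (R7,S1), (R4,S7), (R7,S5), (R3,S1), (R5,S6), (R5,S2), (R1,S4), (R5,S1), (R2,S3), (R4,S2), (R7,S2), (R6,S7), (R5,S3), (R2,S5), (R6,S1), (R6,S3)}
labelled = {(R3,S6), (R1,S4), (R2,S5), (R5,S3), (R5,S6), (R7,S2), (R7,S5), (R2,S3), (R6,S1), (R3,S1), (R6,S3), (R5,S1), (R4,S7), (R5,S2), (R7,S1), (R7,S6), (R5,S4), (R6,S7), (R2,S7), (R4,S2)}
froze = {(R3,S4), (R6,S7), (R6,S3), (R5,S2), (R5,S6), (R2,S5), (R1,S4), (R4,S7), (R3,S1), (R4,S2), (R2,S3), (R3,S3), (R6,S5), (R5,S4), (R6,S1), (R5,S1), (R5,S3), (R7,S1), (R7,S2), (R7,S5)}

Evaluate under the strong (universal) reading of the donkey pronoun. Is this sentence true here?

True

"it" takes "a sample" as antecedent — a donkey pronoun bound across the clause boundary.
Strong reading: for every (r,s) with collected(r,s), labelled(r,s) ∧ froze(r,s).
Restrictor pairs: (R1,S4) ✓  (R2,S3) ✓  (R2,S5) ✓  (R3,S1) ✓  (R4,S2) ✓  (R4,S7) ✓  (R5,S1) ✓  (R5,S2) ✓  (R5,S3) ✓  (R5,S4) ✓  (R5,S6) ✓  (R6,S1) ✓  (R6,S3) ✓  (R6,S7) ✓  (R7,S1) ✓  (R7,S2) ✓  (R7,S5) ✓
Every restrictor pair satisfies the scope.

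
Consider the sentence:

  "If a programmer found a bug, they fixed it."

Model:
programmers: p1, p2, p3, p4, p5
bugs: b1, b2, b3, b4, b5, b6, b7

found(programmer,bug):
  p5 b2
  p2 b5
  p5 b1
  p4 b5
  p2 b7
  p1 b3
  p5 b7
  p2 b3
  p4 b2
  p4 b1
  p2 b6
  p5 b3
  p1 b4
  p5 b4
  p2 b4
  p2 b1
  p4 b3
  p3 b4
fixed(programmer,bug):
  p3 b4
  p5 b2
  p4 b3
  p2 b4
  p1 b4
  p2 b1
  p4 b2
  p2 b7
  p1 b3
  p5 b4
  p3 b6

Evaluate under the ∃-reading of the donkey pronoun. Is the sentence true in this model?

True

"it" takes "a bug" as antecedent — a donkey pronoun bound across the clause boundary.
Weak reading: every programmer p with some found-bug has at least one found-bug b such that fixed(p,b).
Per programmer: p1:✓  p2:✓  p3:✓  p4:✓  p5:✓
Every programmer in the restrictor has a witness.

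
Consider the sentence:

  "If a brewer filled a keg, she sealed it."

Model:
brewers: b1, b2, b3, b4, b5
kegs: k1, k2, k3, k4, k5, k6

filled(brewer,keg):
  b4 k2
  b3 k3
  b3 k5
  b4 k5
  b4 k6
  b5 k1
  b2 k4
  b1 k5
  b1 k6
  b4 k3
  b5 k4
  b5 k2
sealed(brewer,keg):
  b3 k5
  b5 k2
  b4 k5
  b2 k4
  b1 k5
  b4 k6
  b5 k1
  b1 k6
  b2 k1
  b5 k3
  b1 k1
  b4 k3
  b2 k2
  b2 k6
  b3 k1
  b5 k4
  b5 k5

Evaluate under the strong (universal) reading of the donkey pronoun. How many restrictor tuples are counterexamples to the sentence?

2

"it" takes "a keg" as antecedent — a donkey pronoun bound across the clause boundary.
Strong reading: for every (b,k) with filled(b,k), sealed(b,k).
Restrictor pairs: (b1,k5) ✓  (b1,k6) ✓  (b2,k4) ✓  (b3,k3) ✗  (b3,k5) ✓  (b4,k2) ✗  (b4,k3) ✓  (b4,k5) ✓  (b4,k6) ✓  (b5,k1) ✓  (b5,k2) ✓  (b5,k4) ✓
Counterexamples (restrictor pairs failing the scope): 2.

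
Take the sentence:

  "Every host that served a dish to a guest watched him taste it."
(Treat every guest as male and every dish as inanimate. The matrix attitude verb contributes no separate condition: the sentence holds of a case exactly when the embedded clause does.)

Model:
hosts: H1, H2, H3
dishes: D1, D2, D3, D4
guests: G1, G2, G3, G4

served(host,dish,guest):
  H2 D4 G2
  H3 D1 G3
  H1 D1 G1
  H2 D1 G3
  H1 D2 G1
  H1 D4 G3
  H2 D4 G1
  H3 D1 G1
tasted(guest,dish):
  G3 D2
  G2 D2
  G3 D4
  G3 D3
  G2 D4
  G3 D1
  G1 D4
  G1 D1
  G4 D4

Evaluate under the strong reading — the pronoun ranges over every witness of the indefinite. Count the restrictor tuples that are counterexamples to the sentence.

"him" takes "a guest" as antecedent and "it" takes "a dish"; both are donkey pronouns co-varying with the restrictor.
Strong reading: for every (h,d,g) with served(h,d,g), tasted(g,d).
Restrictor triples: (H1,D1,G1)→tasted(G1,D1) ✓  (H1,D2,G1)→tasted(G1,D2) ✗  (H1,D4,G3)→tasted(G3,D4) ✓  (H2,D1,G3)→tasted(G3,D1) ✓  (H2,D4,G1)→tasted(G1,D4) ✓  (H2,D4,G2)→tasted(G2,D4) ✓  (H3,D1,G1)→tasted(G1,D1) ✓  (H3,D1,G3)→tasted(G3,D1) ✓
Counterexamples (restrictor triples failing the scope): 1.

1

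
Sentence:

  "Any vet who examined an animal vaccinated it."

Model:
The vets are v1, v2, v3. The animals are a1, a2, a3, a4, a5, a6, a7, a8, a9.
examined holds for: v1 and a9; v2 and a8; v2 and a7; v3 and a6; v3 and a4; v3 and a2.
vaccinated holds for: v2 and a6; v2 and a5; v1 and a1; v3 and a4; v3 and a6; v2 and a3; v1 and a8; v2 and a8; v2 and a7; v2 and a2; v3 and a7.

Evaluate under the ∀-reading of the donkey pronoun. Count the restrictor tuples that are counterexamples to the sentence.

2

"it" takes "an animal" as antecedent — a donkey pronoun bound across the clause boundary.
Strong reading: for every (v,a) with examined(v,a), vaccinated(v,a).
Restrictor pairs: (v1,a9) ✗  (v2,a7) ✓  (v2,a8) ✓  (v3,a2) ✗  (v3,a4) ✓  (v3,a6) ✓
Counterexamples (restrictor pairs failing the scope): 2.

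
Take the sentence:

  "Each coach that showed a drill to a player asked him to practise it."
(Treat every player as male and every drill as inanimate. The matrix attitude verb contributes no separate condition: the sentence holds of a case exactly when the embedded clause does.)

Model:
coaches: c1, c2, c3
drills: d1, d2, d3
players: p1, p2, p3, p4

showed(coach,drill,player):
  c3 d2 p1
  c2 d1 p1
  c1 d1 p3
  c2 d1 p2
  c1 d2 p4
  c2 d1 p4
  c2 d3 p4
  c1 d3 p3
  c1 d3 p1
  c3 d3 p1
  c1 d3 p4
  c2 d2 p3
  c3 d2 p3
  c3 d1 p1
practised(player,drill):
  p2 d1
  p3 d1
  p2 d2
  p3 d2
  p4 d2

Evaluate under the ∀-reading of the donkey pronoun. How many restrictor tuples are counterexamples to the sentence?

"him" takes "a player" as antecedent and "it" takes "a drill"; both are donkey pronouns co-varying with the restrictor.
Strong reading: for every (c,d,p) with showed(c,d,p), practised(p,d).
Restrictor triples: (c1,d1,p3)→practised(p3,d1) ✓  (c1,d2,p4)→practised(p4,d2) ✓  (c1,d3,p1)→practised(p1,d3) ✗  (c1,d3,p3)→practised(p3,d3) ✗  (c1,d3,p4)→practised(p4,d3) ✗  (c2,d1,p1)→practised(p1,d1) ✗  (c2,d1,p2)→practised(p2,d1) ✓  (c2,d1,p4)→practised(p4,d1) ✗  (c2,d2,p3)→practised(p3,d2) ✓  (c2,d3,p4)→practised(p4,d3) ✗  (c3,d1,p1)→practised(p1,d1) ✗  (c3,d2,p1)→practised(p1,d2) ✗  (c3,d2,p3)→practised(p3,d2) ✓  (c3,d3,p1)→practised(p1,d3) ✗
Counterexamples (restrictor triples failing the scope): 9.

9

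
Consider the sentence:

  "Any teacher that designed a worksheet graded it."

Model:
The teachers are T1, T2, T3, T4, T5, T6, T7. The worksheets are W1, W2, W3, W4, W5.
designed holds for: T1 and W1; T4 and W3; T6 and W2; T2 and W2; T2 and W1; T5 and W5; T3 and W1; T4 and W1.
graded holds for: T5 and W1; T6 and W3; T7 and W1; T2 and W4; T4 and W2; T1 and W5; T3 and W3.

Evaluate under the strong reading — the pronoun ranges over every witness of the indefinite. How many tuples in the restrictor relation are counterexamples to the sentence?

8

"it" takes "a worksheet" as antecedent — a donkey pronoun bound across the clause boundary.
Strong reading: for every (t,w) with designed(t,w), graded(t,w).
Restrictor pairs: (T1,W1) ✗  (T2,W1) ✗  (T2,W2) ✗  (T3,W1) ✗  (T4,W1) ✗  (T4,W3) ✗  (T5,W5) ✗  (T6,W2) ✗
Counterexamples (restrictor pairs failing the scope): 8.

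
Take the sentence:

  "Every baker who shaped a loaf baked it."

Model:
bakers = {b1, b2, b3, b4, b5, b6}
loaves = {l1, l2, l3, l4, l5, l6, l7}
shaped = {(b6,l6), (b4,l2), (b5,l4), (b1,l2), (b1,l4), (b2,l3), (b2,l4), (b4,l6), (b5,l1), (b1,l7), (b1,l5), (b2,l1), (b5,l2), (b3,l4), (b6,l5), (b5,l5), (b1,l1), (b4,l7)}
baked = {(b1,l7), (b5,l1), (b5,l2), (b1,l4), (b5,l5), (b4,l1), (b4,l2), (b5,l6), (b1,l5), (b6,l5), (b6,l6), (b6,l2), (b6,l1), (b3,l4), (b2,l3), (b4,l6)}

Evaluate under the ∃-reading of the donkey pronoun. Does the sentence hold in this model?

"it" takes "a loaf" as antecedent — a donkey pronoun bound across the clause boundary.
Weak reading: every baker b with some shaped-loaf has at least one shaped-loaf l such that baked(b,l).
Per baker: b1:✓  b2:✓  b3:✓  b4:✓  b5:✓  b6:✓
Every baker in the restrictor has a witness.

True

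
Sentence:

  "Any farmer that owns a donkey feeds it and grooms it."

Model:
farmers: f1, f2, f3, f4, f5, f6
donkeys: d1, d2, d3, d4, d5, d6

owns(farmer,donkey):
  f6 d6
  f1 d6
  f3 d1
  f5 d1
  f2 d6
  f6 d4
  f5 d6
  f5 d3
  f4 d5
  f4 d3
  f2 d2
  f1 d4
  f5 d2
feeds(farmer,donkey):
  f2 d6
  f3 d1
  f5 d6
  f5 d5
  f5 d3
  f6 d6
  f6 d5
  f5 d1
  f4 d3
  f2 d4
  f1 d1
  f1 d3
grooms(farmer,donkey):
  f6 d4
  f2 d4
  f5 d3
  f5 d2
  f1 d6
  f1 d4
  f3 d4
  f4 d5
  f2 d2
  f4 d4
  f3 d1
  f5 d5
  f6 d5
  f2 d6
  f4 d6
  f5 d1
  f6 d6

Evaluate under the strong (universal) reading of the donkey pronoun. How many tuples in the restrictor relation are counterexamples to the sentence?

8

"it" takes "a donkey" as antecedent — a donkey pronoun bound across the clause boundary.
Strong reading: for every (f,d) with owns(f,d), feeds(f,d) ∧ grooms(f,d).
Restrictor pairs: (f1,d4) ✗  (f1,d6) ✗  (f2,d2) ✗  (f2,d6) ✓  (f3,d1) ✓  (f4,d3) ✗  (f4,d5) ✗  (f5,d1) ✓  (f5,d2) ✗  (f5,d3) ✓  (f5,d6) ✗  (f6,d4) ✗  (f6,d6) ✓
Counterexamples (restrictor pairs failing the scope): 8.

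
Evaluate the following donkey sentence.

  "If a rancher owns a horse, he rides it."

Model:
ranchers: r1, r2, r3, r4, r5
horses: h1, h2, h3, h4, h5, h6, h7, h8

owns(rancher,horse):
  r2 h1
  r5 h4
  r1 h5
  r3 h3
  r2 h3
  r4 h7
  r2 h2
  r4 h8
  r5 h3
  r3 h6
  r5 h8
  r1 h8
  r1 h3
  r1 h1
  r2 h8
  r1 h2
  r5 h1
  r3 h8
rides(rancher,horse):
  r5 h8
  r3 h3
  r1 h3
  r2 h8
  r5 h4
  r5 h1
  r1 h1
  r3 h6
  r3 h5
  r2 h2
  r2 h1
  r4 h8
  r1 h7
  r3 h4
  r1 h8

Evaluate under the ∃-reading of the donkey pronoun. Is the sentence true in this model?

"it" takes "a horse" as antecedent — a donkey pronoun bound across the clause boundary.
Weak reading: every rancher r with some owns-horse has at least one owns-horse h such that rides(r,h).
Per rancher: r1:✓  r2:✓  r3:✓  r4:✓  r5:✓
Every rancher in the restrictor has a witness.

True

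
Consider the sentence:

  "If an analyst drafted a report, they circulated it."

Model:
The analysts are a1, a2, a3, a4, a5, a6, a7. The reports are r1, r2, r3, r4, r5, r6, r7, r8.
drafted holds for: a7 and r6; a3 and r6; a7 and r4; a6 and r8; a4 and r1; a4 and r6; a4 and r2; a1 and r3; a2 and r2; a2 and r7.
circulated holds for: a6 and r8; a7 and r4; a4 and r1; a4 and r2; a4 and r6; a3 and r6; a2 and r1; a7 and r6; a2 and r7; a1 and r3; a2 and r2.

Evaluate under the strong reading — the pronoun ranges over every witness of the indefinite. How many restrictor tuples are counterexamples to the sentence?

"it" takes "a report" as antecedent — a donkey pronoun bound across the clause boundary.
Strong reading: for every (a,r) with drafted(a,r), circulated(a,r).
Restrictor pairs: (a1,r3) ✓  (a2,r2) ✓  (a2,r7) ✓  (a3,r6) ✓  (a4,r1) ✓  (a4,r2) ✓  (a4,r6) ✓  (a6,r8) ✓  (a7,r4) ✓  (a7,r6) ✓
Counterexamples (restrictor pairs failing the scope): 0.

0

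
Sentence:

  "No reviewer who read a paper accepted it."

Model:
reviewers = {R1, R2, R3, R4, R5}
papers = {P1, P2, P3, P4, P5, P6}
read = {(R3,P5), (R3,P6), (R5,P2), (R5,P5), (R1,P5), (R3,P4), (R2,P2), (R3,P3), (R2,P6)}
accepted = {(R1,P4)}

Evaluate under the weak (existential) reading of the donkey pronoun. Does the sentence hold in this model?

"it" takes "a paper" as antecedent — a donkey pronoun bound across the clause boundary.
Truth condition: for no (r,p) with read(r,p) does accepted(r,p) hold.
Restrictor pairs — does the scope hold? (R1,P5):fails  (R2,P2):fails  (R2,P6):fails  (R3,P3):fails  (R3,P4):fails  (R3,P5):fails  (R3,P6):fails  (R5,P2):fails  (R5,P5):fails
Scope holds for no restrictor pair, so the sentence is true.

True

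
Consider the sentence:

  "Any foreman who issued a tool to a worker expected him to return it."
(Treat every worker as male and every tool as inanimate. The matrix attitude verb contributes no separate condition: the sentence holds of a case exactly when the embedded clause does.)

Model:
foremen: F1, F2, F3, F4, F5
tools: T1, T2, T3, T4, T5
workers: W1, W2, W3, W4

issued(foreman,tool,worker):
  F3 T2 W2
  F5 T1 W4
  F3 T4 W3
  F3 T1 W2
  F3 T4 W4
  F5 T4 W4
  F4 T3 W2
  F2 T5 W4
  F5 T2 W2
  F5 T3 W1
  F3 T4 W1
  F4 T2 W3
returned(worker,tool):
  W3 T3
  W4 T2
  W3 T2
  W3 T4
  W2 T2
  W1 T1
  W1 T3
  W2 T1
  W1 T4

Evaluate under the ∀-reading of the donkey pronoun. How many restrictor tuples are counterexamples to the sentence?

"him" takes "a worker" as antecedent and "it" takes "a tool"; both are donkey pronouns co-varying with the restrictor.
Strong reading: for every (f,t,w) with issued(f,t,w), returned(w,t).
Restrictor triples: (F2,T5,W4)→returned(W4,T5) ✗  (F3,T1,W2)→returned(W2,T1) ✓  (F3,T2,W2)→returned(W2,T2) ✓  (F3,T4,W1)→returned(W1,T4) ✓  (F3,T4,W3)→returned(W3,T4) ✓  (F3,T4,W4)→returned(W4,T4) ✗  (F4,T2,W3)→returned(W3,T2) ✓  (F4,T3,W2)→returned(W2,T3) ✗  (F5,T1,W4)→returned(W4,T1) ✗  (F5,T2,W2)→returned(W2,T2) ✓  (F5,T3,W1)→returned(W1,T3) ✓  (F5,T4,W4)→returned(W4,T4) ✗
Counterexamples (restrictor triples failing the scope): 5.

5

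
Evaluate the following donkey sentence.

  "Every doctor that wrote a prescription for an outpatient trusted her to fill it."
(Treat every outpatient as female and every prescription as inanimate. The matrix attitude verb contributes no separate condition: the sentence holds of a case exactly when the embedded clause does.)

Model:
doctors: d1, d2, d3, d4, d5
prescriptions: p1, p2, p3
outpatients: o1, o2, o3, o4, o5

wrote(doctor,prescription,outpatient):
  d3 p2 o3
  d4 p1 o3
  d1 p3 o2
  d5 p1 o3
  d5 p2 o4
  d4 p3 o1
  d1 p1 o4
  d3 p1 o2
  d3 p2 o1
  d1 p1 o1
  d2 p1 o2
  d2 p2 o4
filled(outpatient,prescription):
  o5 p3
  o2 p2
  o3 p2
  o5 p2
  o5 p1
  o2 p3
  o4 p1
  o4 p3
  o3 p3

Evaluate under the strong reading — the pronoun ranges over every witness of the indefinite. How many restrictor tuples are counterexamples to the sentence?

"her" takes "an outpatient" as antecedent and "it" takes "a prescription"; both are donkey pronouns co-varying with the restrictor.
Strong reading: for every (d,p,o) with wrote(d,p,o), filled(o,p).
Restrictor triples: (d1,p1,o1)→filled(o1,p1) ✗  (d1,p1,o4)→filled(o4,p1) ✓  (d1,p3,o2)→filled(o2,p3) ✓  (d2,p1,o2)→filled(o2,p1) ✗  (d2,p2,o4)→filled(o4,p2) ✗  (d3,p1,o2)→filled(o2,p1) ✗  (d3,p2,o1)→filled(o1,p2) ✗  (d3,p2,o3)→filled(o3,p2) ✓  (d4,p1,o3)→filled(o3,p1) ✗  (d4,p3,o1)→filled(o1,p3) ✗  (d5,p1,o3)→filled(o3,p1) ✗  (d5,p2,o4)→filled(o4,p2) ✗
Counterexamples (restrictor triples failing the scope): 9.

9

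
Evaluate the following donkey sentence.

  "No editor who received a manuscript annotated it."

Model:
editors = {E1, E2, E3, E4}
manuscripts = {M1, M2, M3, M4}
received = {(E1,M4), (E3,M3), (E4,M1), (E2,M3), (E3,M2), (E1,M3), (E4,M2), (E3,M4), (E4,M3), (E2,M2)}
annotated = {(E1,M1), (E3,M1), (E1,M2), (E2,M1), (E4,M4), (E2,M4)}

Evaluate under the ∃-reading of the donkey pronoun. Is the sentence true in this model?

True

"it" takes "a manuscript" as antecedent — a donkey pronoun bound across the clause boundary.
Truth condition: for no (e,m) with received(e,m) does annotated(e,m) hold.
Restrictor pairs — does the scope hold? (E1,M3):fails  (E1,M4):fails  (E2,M2):fails  (E2,M3):fails  (E3,M2):fails  (E3,M3):fails  (E3,M4):fails  (E4,M1):fails  (E4,M2):fails  (E4,M3):fails
Scope holds for no restrictor pair, so the sentence is true.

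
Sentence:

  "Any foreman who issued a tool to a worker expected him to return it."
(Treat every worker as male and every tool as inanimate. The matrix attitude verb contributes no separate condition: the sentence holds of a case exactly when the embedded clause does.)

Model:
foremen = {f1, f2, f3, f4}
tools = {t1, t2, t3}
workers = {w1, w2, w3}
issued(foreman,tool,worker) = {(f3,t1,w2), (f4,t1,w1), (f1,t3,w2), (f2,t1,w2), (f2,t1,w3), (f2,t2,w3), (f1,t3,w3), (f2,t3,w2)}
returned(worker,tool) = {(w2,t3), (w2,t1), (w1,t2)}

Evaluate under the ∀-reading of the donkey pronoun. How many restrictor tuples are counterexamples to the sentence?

4

"him" takes "a worker" as antecedent and "it" takes "a tool"; both are donkey pronouns co-varying with the restrictor.
Strong reading: for every (f,t,w) with issued(f,t,w), returned(w,t).
Restrictor triples: (f1,t3,w2)→returned(w2,t3) ✓  (f1,t3,w3)→returned(w3,t3) ✗  (f2,t1,w2)→returned(w2,t1) ✓  (f2,t1,w3)→returned(w3,t1) ✗  (f2,t2,w3)→returned(w3,t2) ✗  (f2,t3,w2)→returned(w2,t3) ✓  (f3,t1,w2)→returned(w2,t1) ✓  (f4,t1,w1)→returned(w1,t1) ✗
Counterexamples (restrictor triples failing the scope): 4.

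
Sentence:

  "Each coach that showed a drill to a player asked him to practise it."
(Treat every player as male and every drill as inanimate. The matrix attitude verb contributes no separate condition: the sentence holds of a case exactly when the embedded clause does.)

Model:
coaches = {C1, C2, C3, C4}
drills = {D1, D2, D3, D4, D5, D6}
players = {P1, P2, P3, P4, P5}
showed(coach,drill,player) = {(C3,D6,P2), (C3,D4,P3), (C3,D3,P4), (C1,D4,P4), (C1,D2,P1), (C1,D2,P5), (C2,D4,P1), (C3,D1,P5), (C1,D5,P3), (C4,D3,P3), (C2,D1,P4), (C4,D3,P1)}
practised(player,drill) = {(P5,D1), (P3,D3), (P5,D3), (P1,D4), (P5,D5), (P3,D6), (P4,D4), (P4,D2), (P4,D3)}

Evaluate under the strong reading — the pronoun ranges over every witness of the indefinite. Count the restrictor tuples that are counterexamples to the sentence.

"him" takes "a player" as antecedent and "it" takes "a drill"; both are donkey pronouns co-varying with the restrictor.
Strong reading: for every (c,d,p) with showed(c,d,p), practised(p,d).
Restrictor triples: (C1,D2,P1)→practised(P1,D2) ✗  (C1,D2,P5)→practised(P5,D2) ✗  (C1,D4,P4)→practised(P4,D4) ✓  (C1,D5,P3)→practised(P3,D5) ✗  (C2,D1,P4)→practised(P4,D1) ✗  (C2,D4,P1)→practised(P1,D4) ✓  (C3,D1,P5)→practised(P5,D1) ✓  (C3,D3,P4)→practised(P4,D3) ✓  (C3,D4,P3)→practised(P3,D4) ✗  (C3,D6,P2)→practised(P2,D6) ✗  (C4,D3,P1)→practised(P1,D3) ✗  (C4,D3,P3)→practised(P3,D3) ✓
Counterexamples (restrictor triples failing the scope): 7.

7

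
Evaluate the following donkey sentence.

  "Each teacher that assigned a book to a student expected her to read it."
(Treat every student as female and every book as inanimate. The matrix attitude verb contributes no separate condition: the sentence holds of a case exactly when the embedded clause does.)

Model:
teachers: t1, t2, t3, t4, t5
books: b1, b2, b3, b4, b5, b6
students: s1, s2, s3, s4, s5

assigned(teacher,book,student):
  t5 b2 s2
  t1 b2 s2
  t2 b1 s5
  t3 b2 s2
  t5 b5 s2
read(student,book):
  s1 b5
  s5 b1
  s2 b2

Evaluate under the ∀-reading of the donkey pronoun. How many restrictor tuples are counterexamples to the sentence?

1

"her" takes "a student" as antecedent and "it" takes "a book"; both are donkey pronouns co-varying with the restrictor.
Strong reading: for every (t,b,s) with assigned(t,b,s), read(s,b).
Restrictor triples: (t1,b2,s2)→read(s2,b2) ✓  (t2,b1,s5)→read(s5,b1) ✓  (t3,b2,s2)→read(s2,b2) ✓  (t5,b2,s2)→read(s2,b2) ✓  (t5,b5,s2)→read(s2,b5) ✗
Counterexamples (restrictor triples failing the scope): 1.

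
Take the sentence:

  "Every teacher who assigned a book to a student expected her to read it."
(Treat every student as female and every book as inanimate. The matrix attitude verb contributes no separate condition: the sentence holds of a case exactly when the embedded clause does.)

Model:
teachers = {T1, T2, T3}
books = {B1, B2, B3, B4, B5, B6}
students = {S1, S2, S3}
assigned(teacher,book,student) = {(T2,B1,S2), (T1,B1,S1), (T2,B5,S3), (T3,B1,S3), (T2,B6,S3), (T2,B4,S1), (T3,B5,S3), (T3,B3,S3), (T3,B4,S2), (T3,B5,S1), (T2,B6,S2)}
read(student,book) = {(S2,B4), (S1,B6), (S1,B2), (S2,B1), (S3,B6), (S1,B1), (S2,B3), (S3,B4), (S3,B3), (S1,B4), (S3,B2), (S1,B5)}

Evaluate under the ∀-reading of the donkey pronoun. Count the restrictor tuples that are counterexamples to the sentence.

4

"her" takes "a student" as antecedent and "it" takes "a book"; both are donkey pronouns co-varying with the restrictor.
Strong reading: for every (t,b,s) with assigned(t,b,s), read(s,b).
Restrictor triples: (T1,B1,S1)→read(S1,B1) ✓  (T2,B1,S2)→read(S2,B1) ✓  (T2,B4,S1)→read(S1,B4) ✓  (T2,B5,S3)→read(S3,B5) ✗  (T2,B6,S2)→read(S2,B6) ✗  (T2,B6,S3)→read(S3,B6) ✓  (T3,B1,S3)→read(S3,B1) ✗  (T3,B3,S3)→read(S3,B3) ✓  (T3,B4,S2)→read(S2,B4) ✓  (T3,B5,S1)→read(S1,B5) ✓  (T3,B5,S3)→read(S3,B5) ✗
Counterexamples (restrictor triples failing the scope): 4.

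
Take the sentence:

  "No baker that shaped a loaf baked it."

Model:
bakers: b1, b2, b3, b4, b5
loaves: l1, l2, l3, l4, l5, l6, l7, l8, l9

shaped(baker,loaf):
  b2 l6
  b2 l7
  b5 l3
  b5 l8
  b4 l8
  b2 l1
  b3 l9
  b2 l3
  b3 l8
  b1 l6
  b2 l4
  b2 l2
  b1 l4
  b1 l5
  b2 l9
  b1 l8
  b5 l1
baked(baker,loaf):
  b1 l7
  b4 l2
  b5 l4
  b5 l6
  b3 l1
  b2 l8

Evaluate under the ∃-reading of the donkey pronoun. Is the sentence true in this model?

True

"it" takes "a loaf" as antecedent — a donkey pronoun bound across the clause boundary.
Truth condition: for no (b,l) with shaped(b,l) does baked(b,l) hold.
Restrictor pairs — does the scope hold? (b1,l4):fails  (b1,l5):fails  (b1,l6):fails  (b1,l8):fails  (b2,l1):fails  (b2,l2):fails  (b2,l3):fails  (b2,l4):fails  (b2,l6):fails  (b2,l7):fails  (b2,l9):fails  (b3,l8):fails  (b3,l9):fails  (b4,l8):fails  (b5,l1):fails  (b5,l3):fails  (b5,l8):fails
Scope holds for no restrictor pair, so the sentence is true.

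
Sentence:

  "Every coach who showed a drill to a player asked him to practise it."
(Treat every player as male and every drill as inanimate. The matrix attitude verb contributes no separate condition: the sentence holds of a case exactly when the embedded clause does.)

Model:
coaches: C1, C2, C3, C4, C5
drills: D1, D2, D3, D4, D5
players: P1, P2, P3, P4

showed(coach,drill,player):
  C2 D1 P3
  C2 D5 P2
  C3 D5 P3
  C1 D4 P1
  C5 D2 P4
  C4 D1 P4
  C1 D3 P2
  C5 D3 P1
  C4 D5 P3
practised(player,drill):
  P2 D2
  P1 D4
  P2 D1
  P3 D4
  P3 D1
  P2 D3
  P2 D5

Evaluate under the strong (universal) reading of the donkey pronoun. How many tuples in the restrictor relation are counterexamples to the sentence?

5

"him" takes "a player" as antecedent and "it" takes "a drill"; both are donkey pronouns co-varying with the restrictor.
Strong reading: for every (c,d,p) with showed(c,d,p), practised(p,d).
Restrictor triples: (C1,D3,P2)→practised(P2,D3) ✓  (C1,D4,P1)→practised(P1,D4) ✓  (C2,D1,P3)→practised(P3,D1) ✓  (C2,D5,P2)→practised(P2,D5) ✓  (C3,D5,P3)→practised(P3,D5) ✗  (C4,D1,P4)→practised(P4,D1) ✗  (C4,D5,P3)→practised(P3,D5) ✗  (C5,D2,P4)→practised(P4,D2) ✗  (C5,D3,P1)→practised(P1,D3) ✗
Counterexamples (restrictor triples failing the scope): 5.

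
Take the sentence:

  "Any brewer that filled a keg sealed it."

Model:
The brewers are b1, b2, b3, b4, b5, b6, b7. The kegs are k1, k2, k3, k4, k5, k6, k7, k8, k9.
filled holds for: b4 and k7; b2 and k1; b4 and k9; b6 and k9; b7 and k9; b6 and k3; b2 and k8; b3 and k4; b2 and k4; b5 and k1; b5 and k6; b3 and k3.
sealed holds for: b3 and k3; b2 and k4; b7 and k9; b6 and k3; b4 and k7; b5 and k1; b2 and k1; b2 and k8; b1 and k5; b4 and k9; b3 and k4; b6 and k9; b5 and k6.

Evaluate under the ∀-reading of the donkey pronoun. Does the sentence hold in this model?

True

"it" takes "a keg" as antecedent — a donkey pronoun bound across the clause boundary.
Strong reading: for every (b,k) with filled(b,k), sealed(b,k).
Restrictor pairs: (b2,k1) ✓  (b2,k4) ✓  (b2,k8) ✓  (b3,k3) ✓  (b3,k4) ✓  (b4,k7) ✓  (b4,k9) ✓  (b5,k1) ✓  (b5,k6) ✓  (b6,k3) ✓  (b6,k9) ✓  (b7,k9) ✓
Every restrictor pair satisfies the scope.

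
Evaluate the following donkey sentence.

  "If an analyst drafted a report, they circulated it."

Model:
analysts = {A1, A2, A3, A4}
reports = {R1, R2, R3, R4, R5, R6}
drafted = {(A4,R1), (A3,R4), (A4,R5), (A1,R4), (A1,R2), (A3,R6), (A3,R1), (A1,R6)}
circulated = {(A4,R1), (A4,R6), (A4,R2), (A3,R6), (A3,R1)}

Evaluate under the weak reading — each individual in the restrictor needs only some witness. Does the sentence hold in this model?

False

"it" takes "a report" as antecedent — a donkey pronoun bound across the clause boundary.
Weak reading: every analyst a with some drafted-report has at least one drafted-report r such that circulated(a,r).
Per analyst: A1:✗  A3:✓  A4:✓
A1 has no witness among its drafted-reports.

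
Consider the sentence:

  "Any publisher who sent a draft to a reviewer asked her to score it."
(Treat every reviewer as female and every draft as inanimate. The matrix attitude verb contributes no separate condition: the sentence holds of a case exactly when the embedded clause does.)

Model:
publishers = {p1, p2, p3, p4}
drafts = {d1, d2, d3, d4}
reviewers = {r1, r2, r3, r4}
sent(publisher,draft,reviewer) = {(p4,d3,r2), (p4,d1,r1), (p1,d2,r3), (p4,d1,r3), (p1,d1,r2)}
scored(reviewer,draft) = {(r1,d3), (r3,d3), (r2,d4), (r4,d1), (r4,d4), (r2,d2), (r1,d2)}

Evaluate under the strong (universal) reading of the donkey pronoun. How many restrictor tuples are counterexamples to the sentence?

"her" takes "a reviewer" as antecedent and "it" takes "a draft"; both are donkey pronouns co-varying with the restrictor.
Strong reading: for every (p,d,r) with sent(p,d,r), scored(r,d).
Restrictor triples: (p1,d1,r2)→scored(r2,d1) ✗  (p1,d2,r3)→scored(r3,d2) ✗  (p4,d1,r1)→scored(r1,d1) ✗  (p4,d1,r3)→scored(r3,d1) ✗  (p4,d3,r2)→scored(r2,d3) ✗
Counterexamples (restrictor triples failing the scope): 5.

5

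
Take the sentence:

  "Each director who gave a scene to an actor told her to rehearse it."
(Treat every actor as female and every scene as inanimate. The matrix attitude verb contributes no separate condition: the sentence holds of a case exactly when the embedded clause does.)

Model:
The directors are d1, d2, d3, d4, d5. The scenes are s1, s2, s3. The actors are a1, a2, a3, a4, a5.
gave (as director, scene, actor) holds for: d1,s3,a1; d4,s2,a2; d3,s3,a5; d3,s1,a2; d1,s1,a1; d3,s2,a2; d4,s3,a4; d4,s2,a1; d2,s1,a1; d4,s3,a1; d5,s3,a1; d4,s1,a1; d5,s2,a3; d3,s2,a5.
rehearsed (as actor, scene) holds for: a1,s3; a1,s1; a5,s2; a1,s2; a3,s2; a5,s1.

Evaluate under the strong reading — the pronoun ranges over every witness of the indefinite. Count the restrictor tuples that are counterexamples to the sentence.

"her" takes "an actor" as antecedent and "it" takes "a scene"; both are donkey pronouns co-varying with the restrictor.
Strong reading: for every (d,s,a) with gave(d,s,a), rehearsed(a,s).
Restrictor triples: (d1,s1,a1)→rehearsed(a1,s1) ✓  (d1,s3,a1)→rehearsed(a1,s3) ✓  (d2,s1,a1)→rehearsed(a1,s1) ✓  (d3,s1,a2)→rehearsed(a2,s1) ✗  (d3,s2,a2)→rehearsed(a2,s2) ✗  (d3,s2,a5)→rehearsed(a5,s2) ✓  (d3,s3,a5)→rehearsed(a5,s3) ✗  (d4,s1,a1)→rehearsed(a1,s1) ✓  (d4,s2,a1)→rehearsed(a1,s2) ✓  (d4,s2,a2)→rehearsed(a2,s2) ✗  (d4,s3,a1)→rehearsed(a1,s3) ✓  (d4,s3,a4)→rehearsed(a4,s3) ✗  (d5,s2,a3)→rehearsed(a3,s2) ✓  (d5,s3,a1)→rehearsed(a1,s3) ✓
Counterexamples (restrictor triples failing the scope): 5.

5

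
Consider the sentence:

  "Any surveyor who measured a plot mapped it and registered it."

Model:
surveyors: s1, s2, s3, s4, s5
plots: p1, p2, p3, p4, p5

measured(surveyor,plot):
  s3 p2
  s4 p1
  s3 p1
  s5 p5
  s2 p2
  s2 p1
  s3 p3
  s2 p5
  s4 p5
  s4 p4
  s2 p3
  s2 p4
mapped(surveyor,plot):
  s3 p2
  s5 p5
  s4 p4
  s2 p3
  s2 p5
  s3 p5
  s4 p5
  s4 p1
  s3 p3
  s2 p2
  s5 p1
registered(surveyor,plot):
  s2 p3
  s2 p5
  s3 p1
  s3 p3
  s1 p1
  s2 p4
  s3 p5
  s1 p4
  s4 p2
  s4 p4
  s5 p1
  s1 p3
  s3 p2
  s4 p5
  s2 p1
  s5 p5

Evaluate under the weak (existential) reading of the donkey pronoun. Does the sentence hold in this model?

"it" takes "a plot" as antecedent — a donkey pronoun bound across the clause boundary.
Weak reading: every surveyor s with some measured-plot has at least one measured-plot p such that mapped(s,p) ∧ registered(s,p).
Per surveyor: s2:✓  s3:✓  s4:✓  s5:✓
Every surveyor in the restrictor has a witness.

True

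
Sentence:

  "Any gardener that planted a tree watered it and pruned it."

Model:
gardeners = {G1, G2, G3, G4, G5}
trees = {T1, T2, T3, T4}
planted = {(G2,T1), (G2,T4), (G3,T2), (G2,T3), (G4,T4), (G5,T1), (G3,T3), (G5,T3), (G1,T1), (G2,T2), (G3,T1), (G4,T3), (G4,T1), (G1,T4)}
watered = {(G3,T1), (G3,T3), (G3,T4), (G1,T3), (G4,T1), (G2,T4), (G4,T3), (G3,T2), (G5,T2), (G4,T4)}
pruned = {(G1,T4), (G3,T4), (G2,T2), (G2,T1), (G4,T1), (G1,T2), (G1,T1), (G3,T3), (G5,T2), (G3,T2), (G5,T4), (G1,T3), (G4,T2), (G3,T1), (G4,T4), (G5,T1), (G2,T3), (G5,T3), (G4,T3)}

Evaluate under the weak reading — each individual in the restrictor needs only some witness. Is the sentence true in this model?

False

"it" takes "a tree" as antecedent — a donkey pronoun bound across the clause boundary.
Weak reading: every gardener g with some planted-tree has at least one planted-tree t such that watered(g,t) ∧ pruned(g,t).
Per gardener: G1:✗  G2:✗  G3:✓  G4:✓  G5:✗
G1 has no witness among its planted-trees.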